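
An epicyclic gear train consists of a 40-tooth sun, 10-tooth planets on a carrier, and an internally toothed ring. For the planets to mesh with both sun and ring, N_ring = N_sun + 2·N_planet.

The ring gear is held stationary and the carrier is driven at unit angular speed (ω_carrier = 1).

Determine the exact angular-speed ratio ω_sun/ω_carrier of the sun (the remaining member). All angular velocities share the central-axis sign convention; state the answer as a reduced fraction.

N_ring = 40 + 2·10 = 60
40(ω_s−ω_c) = −60(ω_r−ω_c),  ω_r=0, ω_c=1
ω_s = 1 − (60/40)(0−1) = 5/2
ω_s/ω_c = 5/2

5/2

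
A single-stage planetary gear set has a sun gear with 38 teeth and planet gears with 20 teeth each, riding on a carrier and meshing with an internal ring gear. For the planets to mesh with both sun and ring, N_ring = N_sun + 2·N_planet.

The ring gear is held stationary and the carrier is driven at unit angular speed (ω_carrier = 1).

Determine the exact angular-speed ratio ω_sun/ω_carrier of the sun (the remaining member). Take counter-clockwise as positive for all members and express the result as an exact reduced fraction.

58/19

N_ring = 38 + 2·20 = 78
38(ω_s−ω_c) = −78(ω_r−ω_c),  ω_r=0, ω_c=1
ω_s = 1 − (78/38)(0−1) = 58/19
ω_s/ω_c = 58/19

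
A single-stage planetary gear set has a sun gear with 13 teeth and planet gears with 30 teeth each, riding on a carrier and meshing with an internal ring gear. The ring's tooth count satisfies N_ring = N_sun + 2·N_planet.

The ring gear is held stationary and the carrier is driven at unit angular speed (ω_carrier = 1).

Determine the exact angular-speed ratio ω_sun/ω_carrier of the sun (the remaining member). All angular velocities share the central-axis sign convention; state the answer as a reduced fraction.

86/13

N_ring = 13 + 2·30 = 73
13(ω_s−ω_c) = −73(ω_r−ω_c),  ω_r=0, ω_c=1
ω_s = 1 − (73/13)(0−1) = 86/13
ω_s/ω_c = 86/13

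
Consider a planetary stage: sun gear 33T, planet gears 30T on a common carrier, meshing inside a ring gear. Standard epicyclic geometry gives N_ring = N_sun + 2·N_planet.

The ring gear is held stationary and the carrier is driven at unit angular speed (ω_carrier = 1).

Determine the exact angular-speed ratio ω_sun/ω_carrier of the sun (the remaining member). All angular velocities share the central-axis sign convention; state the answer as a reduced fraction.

N_ring = 33 + 2·30 = 93
33(ω_s−ω_c) = −93(ω_r−ω_c),  ω_r=0, ω_c=1
ω_s = 1 − (93/33)(0−1) = 42/11
ω_s/ω_c = 42/11

42/11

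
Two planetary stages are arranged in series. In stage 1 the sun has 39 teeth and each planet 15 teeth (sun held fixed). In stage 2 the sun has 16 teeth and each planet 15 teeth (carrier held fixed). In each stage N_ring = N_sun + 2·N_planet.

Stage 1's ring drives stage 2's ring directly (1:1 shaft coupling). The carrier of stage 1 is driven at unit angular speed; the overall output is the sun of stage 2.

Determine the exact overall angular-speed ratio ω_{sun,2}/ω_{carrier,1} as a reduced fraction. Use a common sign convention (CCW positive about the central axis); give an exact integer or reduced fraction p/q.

Stage 1: N_ring = 39 + 2·15 = 69
Stage 1: 39(ω_s−ω_c) = −69(ω_r−ω_c),  ω_s=0, ω_c=1
Stage 1: ω_r = 1 − (39/69)(0−1) = 36/23
  ⇒ ω_r¹/ω_c¹ = 36/23
Stage 2: N_ring = 16 + 2·15 = 46
Stage 2: 16(ω_s−ω_c) = −46(ω_r−ω_c),  ω_c=0, ω_r=1
Stage 2: ω_s = 0 − (46/16)(1−0) = -23/8
  ⇒ ω_s²/ω_r² = -23/8
Coupling ω_r² = ω_r¹ ⇒ overall = 36/23 × -23/8 = -9/2

-9/2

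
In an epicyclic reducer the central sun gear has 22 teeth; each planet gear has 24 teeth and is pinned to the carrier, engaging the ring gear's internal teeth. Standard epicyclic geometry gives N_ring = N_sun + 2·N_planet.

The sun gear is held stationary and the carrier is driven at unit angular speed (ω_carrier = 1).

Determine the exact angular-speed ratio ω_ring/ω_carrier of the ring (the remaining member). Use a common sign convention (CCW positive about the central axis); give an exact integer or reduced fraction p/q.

46/35

N_ring = 22 + 2·24 = 70
22(ω_s−ω_c) = −70(ω_r−ω_c),  ω_s=0, ω_c=1
ω_r = 1 − (22/70)(0−1) = 46/35
ω_r/ω_c = 46/35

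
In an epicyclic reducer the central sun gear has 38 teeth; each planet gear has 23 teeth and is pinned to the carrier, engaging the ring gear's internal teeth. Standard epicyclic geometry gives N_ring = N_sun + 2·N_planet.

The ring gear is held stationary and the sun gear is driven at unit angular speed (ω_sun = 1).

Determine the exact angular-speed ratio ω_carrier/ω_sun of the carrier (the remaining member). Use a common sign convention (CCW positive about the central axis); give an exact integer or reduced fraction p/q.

N_ring = 38 + 2·23 = 84
38(ω_s−ω_c) = −84(ω_r−ω_c),  ω_r=0, ω_s=1
38(1−ω_c) = −84(0−ω_c)  ⇒  122ω_c = 38  ⇒  ω_c = 19/61
ω_c/ω_s = 19/61

19/61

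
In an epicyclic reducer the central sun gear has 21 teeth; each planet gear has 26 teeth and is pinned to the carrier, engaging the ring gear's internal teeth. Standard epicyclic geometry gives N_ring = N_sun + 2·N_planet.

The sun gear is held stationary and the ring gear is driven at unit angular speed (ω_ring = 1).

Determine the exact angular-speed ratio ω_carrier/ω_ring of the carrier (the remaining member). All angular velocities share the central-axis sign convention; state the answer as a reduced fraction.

73/94

N_ring = 21 + 2·26 = 73
21(ω_s−ω_c) = −73(ω_r−ω_c),  ω_s=0, ω_r=1
21(0−ω_c) = −73(1−ω_c)  ⇒  94ω_c = 73  ⇒  ω_c = 73/94
ω_c/ω_r = 73/94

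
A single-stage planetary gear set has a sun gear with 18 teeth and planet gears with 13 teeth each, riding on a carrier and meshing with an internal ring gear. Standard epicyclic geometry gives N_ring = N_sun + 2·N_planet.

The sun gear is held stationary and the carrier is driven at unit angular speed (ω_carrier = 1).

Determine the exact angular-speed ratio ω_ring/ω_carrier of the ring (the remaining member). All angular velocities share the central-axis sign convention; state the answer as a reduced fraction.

31/22

N_ring = 18 + 2·13 = 44
18(ω_s−ω_c) = −44(ω_r−ω_c),  ω_s=0, ω_c=1
ω_r = 1 − (18/44)(0−1) = 31/22
ω_r/ω_c = 31/22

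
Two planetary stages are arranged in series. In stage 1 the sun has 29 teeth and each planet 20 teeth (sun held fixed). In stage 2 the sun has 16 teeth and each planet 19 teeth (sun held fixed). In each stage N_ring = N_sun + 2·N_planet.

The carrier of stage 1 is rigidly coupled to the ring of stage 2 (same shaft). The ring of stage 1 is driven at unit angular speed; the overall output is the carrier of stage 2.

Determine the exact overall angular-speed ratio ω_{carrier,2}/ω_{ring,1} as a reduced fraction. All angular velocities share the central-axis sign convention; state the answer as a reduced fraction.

Stage 1: N_ring = 29 + 2·20 = 69
Stage 1: 29(ω_s−ω_c) = −69(ω_r−ω_c),  ω_s=0, ω_r=1
Stage 1: 29(0−ω_c) = −69(1−ω_c)  ⇒  98ω_c = 69  ⇒  ω_c = 69/98
  ⇒ ω_c¹/ω_r¹ = 69/98
Stage 2: N_ring = 16 + 2·19 = 54
Stage 2: 16(ω_s−ω_c) = −54(ω_r−ω_c),  ω_s=0, ω_r=1
Stage 2: 16(0−ω_c) = −54(1−ω_c)  ⇒  70ω_c = 54  ⇒  ω_c = 27/35
  ⇒ ω_c²/ω_r² = 27/35
Coupling ω_r² = ω_c¹ ⇒ overall = 69/98 × 27/35 = 1863/3430

1863/3430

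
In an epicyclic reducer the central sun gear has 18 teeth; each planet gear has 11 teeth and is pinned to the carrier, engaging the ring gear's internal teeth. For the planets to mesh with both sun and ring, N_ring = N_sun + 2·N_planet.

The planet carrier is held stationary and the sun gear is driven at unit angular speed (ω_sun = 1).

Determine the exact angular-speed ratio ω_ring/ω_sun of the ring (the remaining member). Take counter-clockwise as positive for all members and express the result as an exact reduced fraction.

-9/20

N_ring = 18 + 2·11 = 40
18(ω_s−ω_c) = −40(ω_r−ω_c),  ω_c=0, ω_s=1
ω_r = 0 − (18/40)(1−0) = -9/20
ω_r/ω_s = -9/20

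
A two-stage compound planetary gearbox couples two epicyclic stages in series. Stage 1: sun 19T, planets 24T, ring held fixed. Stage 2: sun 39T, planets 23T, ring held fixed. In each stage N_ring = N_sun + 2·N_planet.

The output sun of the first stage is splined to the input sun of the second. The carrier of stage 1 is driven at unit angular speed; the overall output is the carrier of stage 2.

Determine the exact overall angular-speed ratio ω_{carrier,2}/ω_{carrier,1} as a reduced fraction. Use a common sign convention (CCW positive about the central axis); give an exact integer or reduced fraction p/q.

1677/1178

Stage 1: N_ring = 19 + 2·24 = 67
Stage 1: 19(ω_s−ω_c) = −67(ω_r−ω_c),  ω_r=0, ω_c=1
Stage 1: ω_s = 1 − (67/19)(0−1) = 86/19
  ⇒ ω_s¹/ω_c¹ = 86/19
Stage 2: N_ring = 39 + 2·23 = 85
Stage 2: 39(ω_s−ω_c) = −85(ω_r−ω_c),  ω_r=0, ω_s=1
Stage 2: 39(1−ω_c) = −85(0−ω_c)  ⇒  124ω_c = 39  ⇒  ω_c = 39/124
  ⇒ ω_c²/ω_s² = 39/124
Coupling ω_s² = ω_s¹ ⇒ overall = 86/19 × 39/124 = 1677/1178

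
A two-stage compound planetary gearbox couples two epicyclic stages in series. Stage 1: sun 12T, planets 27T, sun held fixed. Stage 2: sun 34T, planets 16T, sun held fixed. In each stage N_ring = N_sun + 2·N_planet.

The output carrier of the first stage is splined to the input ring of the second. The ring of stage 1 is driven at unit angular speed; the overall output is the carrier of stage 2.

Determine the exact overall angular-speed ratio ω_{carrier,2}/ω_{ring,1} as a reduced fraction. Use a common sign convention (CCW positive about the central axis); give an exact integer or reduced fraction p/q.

363/650

Stage 1: N_ring = 12 + 2·27 = 66
Stage 1: 12(ω_s−ω_c) = −66(ω_r−ω_c),  ω_s=0, ω_r=1
Stage 1: 12(0−ω_c) = −66(1−ω_c)  ⇒  78ω_c = 66  ⇒  ω_c = 11/13
  ⇒ ω_c¹/ω_r¹ = 11/13
Stage 2: N_ring = 34 + 2·16 = 66
Stage 2: 34(ω_s−ω_c) = −66(ω_r−ω_c),  ω_s=0, ω_r=1
Stage 2: 34(0−ω_c) = −66(1−ω_c)  ⇒  100ω_c = 66  ⇒  ω_c = 33/50
  ⇒ ω_c²/ω_r² = 33/50
Coupling ω_r² = ω_c¹ ⇒ overall = 11/13 × 33/50 = 363/650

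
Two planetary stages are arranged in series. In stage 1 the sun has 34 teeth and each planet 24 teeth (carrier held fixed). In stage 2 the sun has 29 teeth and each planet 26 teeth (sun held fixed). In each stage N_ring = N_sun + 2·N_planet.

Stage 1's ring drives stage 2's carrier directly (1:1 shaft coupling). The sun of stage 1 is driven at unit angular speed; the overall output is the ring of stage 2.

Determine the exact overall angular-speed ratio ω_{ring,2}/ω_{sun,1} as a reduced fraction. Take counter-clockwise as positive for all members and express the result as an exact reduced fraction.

-1870/3321

Stage 1: N_ring = 34 + 2·24 = 82
Stage 1: 34(ω_s−ω_c) = −82(ω_r−ω_c),  ω_c=0, ω_s=1
Stage 1: ω_r = 0 − (34/82)(1−0) = -17/41
  ⇒ ω_r¹/ω_s¹ = -17/41
Stage 2: N_ring = 29 + 2·26 = 81
Stage 2: 29(ω_s−ω_c) = −81(ω_r−ω_c),  ω_s=0, ω_c=1
Stage 2: ω_r = 1 − (29/81)(0−1) = 110/81
  ⇒ ω_r²/ω_c² = 110/81
Coupling ω_c² = ω_r¹ ⇒ overall = -17/41 × 110/81 = -1870/3321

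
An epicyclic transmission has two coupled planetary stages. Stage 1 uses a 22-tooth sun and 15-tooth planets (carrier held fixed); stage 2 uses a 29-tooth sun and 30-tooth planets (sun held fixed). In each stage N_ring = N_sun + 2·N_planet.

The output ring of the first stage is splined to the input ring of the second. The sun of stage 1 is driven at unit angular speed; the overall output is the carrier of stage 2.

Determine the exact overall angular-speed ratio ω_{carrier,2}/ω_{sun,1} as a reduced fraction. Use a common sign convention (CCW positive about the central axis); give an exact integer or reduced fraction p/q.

Stage 1: N_ring = 22 + 2·15 = 52
Stage 1: 22(ω_s−ω_c) = −52(ω_r−ω_c),  ω_c=0, ω_s=1
Stage 1: ω_r = 0 − (22/52)(1−0) = -11/26
  ⇒ ω_r¹/ω_s¹ = -11/26
Stage 2: N_ring = 29 + 2·30 = 89
Stage 2: 29(ω_s−ω_c) = −89(ω_r−ω_c),  ω_s=0, ω_r=1
Stage 2: 29(0−ω_c) = −89(1−ω_c)  ⇒  118ω_c = 89  ⇒  ω_c = 89/118
  ⇒ ω_c²/ω_r² = 89/118
Coupling ω_r² = ω_r¹ ⇒ overall = -11/26 × 89/118 = -979/3068

-979/3068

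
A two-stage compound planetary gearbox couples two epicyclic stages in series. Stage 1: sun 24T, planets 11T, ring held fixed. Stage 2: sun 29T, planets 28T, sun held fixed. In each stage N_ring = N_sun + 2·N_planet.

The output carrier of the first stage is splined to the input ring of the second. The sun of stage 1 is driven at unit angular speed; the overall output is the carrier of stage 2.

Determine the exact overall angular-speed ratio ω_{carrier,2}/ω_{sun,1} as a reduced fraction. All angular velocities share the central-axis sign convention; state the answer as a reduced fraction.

Stage 1: N_ring = 24 + 2·11 = 46
Stage 1: 24(ω_s−ω_c) = −46(ω_r−ω_c),  ω_r=0, ω_s=1
Stage 1: 24(1−ω_c) = −46(0−ω_c)  ⇒  70ω_c = 24  ⇒  ω_c = 12/35
  ⇒ ω_c¹/ω_s¹ = 12/35
Stage 2: N_ring = 29 + 2·28 = 85
Stage 2: 29(ω_s−ω_c) = −85(ω_r−ω_c),  ω_s=0, ω_r=1
Stage 2: 29(0−ω_c) = −85(1−ω_c)  ⇒  114ω_c = 85  ⇒  ω_c = 85/114
  ⇒ ω_c²/ω_r² = 85/114
Coupling ω_r² = ω_c¹ ⇒ overall = 12/35 × 85/114 = 34/133

34/133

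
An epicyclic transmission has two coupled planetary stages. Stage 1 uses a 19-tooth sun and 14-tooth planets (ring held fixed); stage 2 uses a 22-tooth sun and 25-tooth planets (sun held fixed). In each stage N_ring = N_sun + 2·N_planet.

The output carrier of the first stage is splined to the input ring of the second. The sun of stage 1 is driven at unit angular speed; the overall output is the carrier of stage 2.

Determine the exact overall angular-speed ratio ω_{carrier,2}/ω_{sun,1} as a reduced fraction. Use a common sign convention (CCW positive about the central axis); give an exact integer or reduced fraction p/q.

Stage 1: N_ring = 19 + 2·14 = 47
Stage 1: 19(ω_s−ω_c) = −47(ω_r−ω_c),  ω_r=0, ω_s=1
Stage 1: 19(1−ω_c) = −47(0−ω_c)  ⇒  66ω_c = 19  ⇒  ω_c = 19/66
  ⇒ ω_c¹/ω_s¹ = 19/66
Stage 2: N_ring = 22 + 2·25 = 72
Stage 2: 22(ω_s−ω_c) = −72(ω_r−ω_c),  ω_s=0, ω_r=1
Stage 2: 22(0−ω_c) = −72(1−ω_c)  ⇒  94ω_c = 72  ⇒  ω_c = 36/47
  ⇒ ω_c²/ω_r² = 36/47
Coupling ω_r² = ω_c¹ ⇒ overall = 19/66 × 36/47 = 114/517

114/517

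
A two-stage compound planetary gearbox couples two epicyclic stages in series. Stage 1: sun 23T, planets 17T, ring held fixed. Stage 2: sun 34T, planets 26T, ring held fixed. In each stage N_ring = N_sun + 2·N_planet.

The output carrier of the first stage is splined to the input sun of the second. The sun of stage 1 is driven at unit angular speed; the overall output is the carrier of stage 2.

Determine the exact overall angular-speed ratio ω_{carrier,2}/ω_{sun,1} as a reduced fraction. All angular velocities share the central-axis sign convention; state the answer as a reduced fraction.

391/4800

Stage 1: N_ring = 23 + 2·17 = 57
Stage 1: 23(ω_s−ω_c) = −57(ω_r−ω_c),  ω_r=0, ω_s=1
Stage 1: 23(1−ω_c) = −57(0−ω_c)  ⇒  80ω_c = 23  ⇒  ω_c = 23/80
  ⇒ ω_c¹/ω_s¹ = 23/80
Stage 2: N_ring = 34 + 2·26 = 86
Stage 2: 34(ω_s−ω_c) = −86(ω_r−ω_c),  ω_r=0, ω_s=1
Stage 2: 34(1−ω_c) = −86(0−ω_c)  ⇒  120ω_c = 34  ⇒  ω_c = 17/60
  ⇒ ω_c²/ω_s² = 17/60
Coupling ω_s² = ω_c¹ ⇒ overall = 23/80 × 17/60 = 391/4800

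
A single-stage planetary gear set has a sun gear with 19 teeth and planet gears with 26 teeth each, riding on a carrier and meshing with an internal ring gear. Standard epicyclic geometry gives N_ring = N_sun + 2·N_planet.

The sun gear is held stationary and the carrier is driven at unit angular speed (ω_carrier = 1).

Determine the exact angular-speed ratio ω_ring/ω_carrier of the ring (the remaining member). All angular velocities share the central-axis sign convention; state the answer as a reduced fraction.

90/71

N_ring = 19 + 2·26 = 71
19(ω_s−ω_c) = −71(ω_r−ω_c),  ω_s=0, ω_c=1
ω_r = 1 − (19/71)(0−1) = 90/71
ω_r/ω_c = 90/71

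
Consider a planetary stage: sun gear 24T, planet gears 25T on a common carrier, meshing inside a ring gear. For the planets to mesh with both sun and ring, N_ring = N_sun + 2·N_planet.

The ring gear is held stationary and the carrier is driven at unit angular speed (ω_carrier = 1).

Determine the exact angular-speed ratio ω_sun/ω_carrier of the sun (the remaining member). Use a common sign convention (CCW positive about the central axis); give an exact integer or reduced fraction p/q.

N_ring = 24 + 2·25 = 74
24(ω_s−ω_c) = −74(ω_r−ω_c),  ω_r=0, ω_c=1
ω_s = 1 − (74/24)(0−1) = 49/12
ω_s/ω_c = 49/12

49/12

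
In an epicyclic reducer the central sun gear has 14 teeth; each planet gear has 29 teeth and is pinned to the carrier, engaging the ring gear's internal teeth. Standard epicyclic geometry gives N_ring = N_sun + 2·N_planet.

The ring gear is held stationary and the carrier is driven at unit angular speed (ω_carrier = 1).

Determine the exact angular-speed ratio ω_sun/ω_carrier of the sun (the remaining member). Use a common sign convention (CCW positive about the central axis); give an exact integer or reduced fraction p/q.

N_ring = 14 + 2·29 = 72
14(ω_s−ω_c) = −72(ω_r−ω_c),  ω_r=0, ω_c=1
ω_s = 1 − (72/14)(0−1) = 43/7
ω_s/ω_c = 43/7

43/7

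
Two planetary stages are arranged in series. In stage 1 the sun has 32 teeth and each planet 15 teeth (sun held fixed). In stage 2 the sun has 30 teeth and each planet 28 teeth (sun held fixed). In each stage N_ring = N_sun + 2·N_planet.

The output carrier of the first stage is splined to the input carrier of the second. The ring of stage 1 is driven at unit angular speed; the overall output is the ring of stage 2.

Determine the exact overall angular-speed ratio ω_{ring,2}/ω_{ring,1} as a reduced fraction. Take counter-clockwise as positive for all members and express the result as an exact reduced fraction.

1798/2021

Stage 1: N_ring = 32 + 2·15 = 62
Stage 1: 32(ω_s−ω_c) = −62(ω_r−ω_c),  ω_s=0, ω_r=1
Stage 1: 32(0−ω_c) = −62(1−ω_c)  ⇒  94ω_c = 62  ⇒  ω_c = 31/47
  ⇒ ω_c¹/ω_r¹ = 31/47
Stage 2: N_ring = 30 + 2·28 = 86
Stage 2: 30(ω_s−ω_c) = −86(ω_r−ω_c),  ω_s=0, ω_c=1
Stage 2: ω_r = 1 − (30/86)(0−1) = 58/43
  ⇒ ω_r²/ω_c² = 58/43
Coupling ω_c² = ω_c¹ ⇒ overall = 31/47 × 58/43 = 1798/2021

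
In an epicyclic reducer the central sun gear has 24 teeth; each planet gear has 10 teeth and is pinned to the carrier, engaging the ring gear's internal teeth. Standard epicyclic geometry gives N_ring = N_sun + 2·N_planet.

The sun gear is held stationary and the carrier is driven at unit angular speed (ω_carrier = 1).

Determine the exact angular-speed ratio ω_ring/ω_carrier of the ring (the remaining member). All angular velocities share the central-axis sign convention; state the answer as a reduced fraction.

17/11

N_ring = 24 + 2·10 = 44
24(ω_s−ω_c) = −44(ω_r−ω_c),  ω_s=0, ω_c=1
ω_r = 1 − (24/44)(0−1) = 17/11
ω_r/ω_c = 17/11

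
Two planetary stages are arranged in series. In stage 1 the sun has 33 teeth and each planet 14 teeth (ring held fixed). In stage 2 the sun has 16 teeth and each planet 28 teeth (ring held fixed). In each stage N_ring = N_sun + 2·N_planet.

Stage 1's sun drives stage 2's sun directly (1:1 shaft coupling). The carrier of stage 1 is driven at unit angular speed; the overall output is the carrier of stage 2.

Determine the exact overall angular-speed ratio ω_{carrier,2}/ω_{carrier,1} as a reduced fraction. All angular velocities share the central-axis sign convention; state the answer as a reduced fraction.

Stage 1: N_ring = 33 + 2·14 = 61
Stage 1: 33(ω_s−ω_c) = −61(ω_r−ω_c),  ω_r=0, ω_c=1
Stage 1: ω_s = 1 − (61/33)(0−1) = 94/33
  ⇒ ω_s¹/ω_c¹ = 94/33
Stage 2: N_ring = 16 + 2·28 = 72
Stage 2: 16(ω_s−ω_c) = −72(ω_r−ω_c),  ω_r=0, ω_s=1
Stage 2: 16(1−ω_c) = −72(0−ω_c)  ⇒  88ω_c = 16  ⇒  ω_c = 2/11
  ⇒ ω_c²/ω_s² = 2/11
Coupling ω_s² = ω_s¹ ⇒ overall = 94/33 × 2/11 = 188/363

188/363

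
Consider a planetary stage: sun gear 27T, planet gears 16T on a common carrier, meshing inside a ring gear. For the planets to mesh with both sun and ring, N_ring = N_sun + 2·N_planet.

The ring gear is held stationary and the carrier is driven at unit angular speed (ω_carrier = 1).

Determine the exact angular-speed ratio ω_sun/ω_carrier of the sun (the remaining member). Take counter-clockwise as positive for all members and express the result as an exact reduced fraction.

N_ring = 27 + 2·16 = 59
27(ω_s−ω_c) = −59(ω_r−ω_c),  ω_r=0, ω_c=1
ω_s = 1 − (59/27)(0−1) = 86/27
ω_s/ω_c = 86/27

86/27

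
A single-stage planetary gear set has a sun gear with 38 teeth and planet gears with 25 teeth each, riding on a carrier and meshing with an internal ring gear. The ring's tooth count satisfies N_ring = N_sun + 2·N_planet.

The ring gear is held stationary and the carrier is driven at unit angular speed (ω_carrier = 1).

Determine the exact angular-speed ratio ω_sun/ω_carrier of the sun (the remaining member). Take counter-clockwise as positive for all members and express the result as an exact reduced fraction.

63/19

N_ring = 38 + 2·25 = 88
38(ω_s−ω_c) = −88(ω_r−ω_c),  ω_r=0, ω_c=1
ω_s = 1 − (88/38)(0−1) = 63/19
ω_s/ω_c = 63/19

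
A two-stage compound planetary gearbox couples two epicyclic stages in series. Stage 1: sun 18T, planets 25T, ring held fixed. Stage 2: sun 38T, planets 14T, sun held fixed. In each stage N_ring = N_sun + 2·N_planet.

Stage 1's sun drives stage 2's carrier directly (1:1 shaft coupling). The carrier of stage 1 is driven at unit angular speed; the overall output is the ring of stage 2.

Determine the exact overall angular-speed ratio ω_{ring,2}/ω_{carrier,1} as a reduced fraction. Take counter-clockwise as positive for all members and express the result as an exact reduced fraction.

2236/297

Stage 1: N_ring = 18 + 2·25 = 68
Stage 1: 18(ω_s−ω_c) = −68(ω_r−ω_c),  ω_r=0, ω_c=1
Stage 1: ω_s = 1 − (68/18)(0−1) = 43/9
  ⇒ ω_s¹/ω_c¹ = 43/9
Stage 2: N_ring = 38 + 2·14 = 66
Stage 2: 38(ω_s−ω_c) = −66(ω_r−ω_c),  ω_s=0, ω_c=1
Stage 2: ω_r = 1 − (38/66)(0−1) = 52/33
  ⇒ ω_r²/ω_c² = 52/33
Coupling ω_c² = ω_s¹ ⇒ overall = 43/9 × 52/33 = 2236/297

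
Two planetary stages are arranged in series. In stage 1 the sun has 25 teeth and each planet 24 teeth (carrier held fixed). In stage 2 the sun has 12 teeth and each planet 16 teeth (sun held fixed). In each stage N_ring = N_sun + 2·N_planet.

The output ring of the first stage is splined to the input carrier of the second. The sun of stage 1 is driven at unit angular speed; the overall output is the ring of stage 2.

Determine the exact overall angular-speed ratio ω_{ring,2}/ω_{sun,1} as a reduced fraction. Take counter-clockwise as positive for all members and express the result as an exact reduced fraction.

Stage 1: N_ring = 25 + 2·24 = 73
Stage 1: 25(ω_s−ω_c) = −73(ω_r−ω_c),  ω_c=0, ω_s=1
Stage 1: ω_r = 0 − (25/73)(1−0) = -25/73
  ⇒ ω_r¹/ω_s¹ = -25/73
Stage 2: N_ring = 12 + 2·16 = 44
Stage 2: 12(ω_s−ω_c) = −44(ω_r−ω_c),  ω_s=0, ω_c=1
Stage 2: ω_r = 1 − (12/44)(0−1) = 14/11
  ⇒ ω_r²/ω_c² = 14/11
Coupling ω_c² = ω_r¹ ⇒ overall = -25/73 × 14/11 = -350/803

-350/803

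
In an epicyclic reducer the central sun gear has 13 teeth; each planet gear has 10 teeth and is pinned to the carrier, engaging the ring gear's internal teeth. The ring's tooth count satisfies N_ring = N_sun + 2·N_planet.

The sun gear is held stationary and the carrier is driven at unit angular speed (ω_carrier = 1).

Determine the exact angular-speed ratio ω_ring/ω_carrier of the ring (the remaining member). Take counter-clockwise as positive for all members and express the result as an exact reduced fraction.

46/33

N_ring = 13 + 2·10 = 33
13(ω_s−ω_c) = −33(ω_r−ω_c),  ω_s=0, ω_c=1
ω_r = 1 − (13/33)(0−1) = 46/33
ω_r/ω_c = 46/33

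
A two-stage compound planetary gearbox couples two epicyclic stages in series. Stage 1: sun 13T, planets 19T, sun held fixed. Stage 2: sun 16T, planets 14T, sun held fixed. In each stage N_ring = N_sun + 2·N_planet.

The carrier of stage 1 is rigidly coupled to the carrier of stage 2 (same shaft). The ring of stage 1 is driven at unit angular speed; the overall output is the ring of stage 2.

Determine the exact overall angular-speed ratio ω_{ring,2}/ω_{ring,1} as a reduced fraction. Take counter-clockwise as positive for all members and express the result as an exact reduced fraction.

765/704

Stage 1: N_ring = 13 + 2·19 = 51
Stage 1: 13(ω_s−ω_c) = −51(ω_r−ω_c),  ω_s=0, ω_r=1
Stage 1: 13(0−ω_c) = −51(1−ω_c)  ⇒  64ω_c = 51  ⇒  ω_c = 51/64
  ⇒ ω_c¹/ω_r¹ = 51/64
Stage 2: N_ring = 16 + 2·14 = 44
Stage 2: 16(ω_s−ω_c) = −44(ω_r−ω_c),  ω_s=0, ω_c=1
Stage 2: ω_r = 1 − (16/44)(0−1) = 15/11
  ⇒ ω_r²/ω_c² = 15/11
Coupling ω_c² = ω_c¹ ⇒ overall = 51/64 × 15/11 = 765/704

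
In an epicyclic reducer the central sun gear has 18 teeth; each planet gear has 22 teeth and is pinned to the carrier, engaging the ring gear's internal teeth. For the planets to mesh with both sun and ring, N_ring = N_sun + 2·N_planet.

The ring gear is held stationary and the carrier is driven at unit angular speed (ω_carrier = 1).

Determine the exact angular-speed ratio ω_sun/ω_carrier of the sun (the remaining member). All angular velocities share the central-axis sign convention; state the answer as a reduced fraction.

40/9

N_ring = 18 + 2·22 = 62
18(ω_s−ω_c) = −62(ω_r−ω_c),  ω_r=0, ω_c=1
ω_s = 1 − (62/18)(0−1) = 40/9
ω_s/ω_c = 40/9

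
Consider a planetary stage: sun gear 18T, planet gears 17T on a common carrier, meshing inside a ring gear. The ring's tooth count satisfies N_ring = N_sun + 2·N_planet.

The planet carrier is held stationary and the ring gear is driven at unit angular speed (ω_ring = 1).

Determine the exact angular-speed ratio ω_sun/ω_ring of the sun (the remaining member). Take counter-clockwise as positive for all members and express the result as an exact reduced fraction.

N_ring = 18 + 2·17 = 52
18(ω_s−ω_c) = −52(ω_r−ω_c),  ω_c=0, ω_r=1
ω_s = 0 − (52/18)(1−0) = -26/9
ω_s/ω_r = -26/9

-26/9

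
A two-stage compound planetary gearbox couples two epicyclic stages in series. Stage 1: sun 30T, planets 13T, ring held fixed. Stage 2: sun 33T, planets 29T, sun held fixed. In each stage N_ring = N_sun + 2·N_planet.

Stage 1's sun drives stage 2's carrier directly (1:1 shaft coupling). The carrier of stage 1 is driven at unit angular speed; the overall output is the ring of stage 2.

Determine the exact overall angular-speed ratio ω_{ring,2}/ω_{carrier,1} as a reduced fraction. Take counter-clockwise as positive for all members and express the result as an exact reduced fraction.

5332/1365

Stage 1: N_ring = 30 + 2·13 = 56
Stage 1: 30(ω_s−ω_c) = −56(ω_r−ω_c),  ω_r=0, ω_c=1
Stage 1: ω_s = 1 − (56/30)(0−1) = 43/15
  ⇒ ω_s¹/ω_c¹ = 43/15
Stage 2: N_ring = 33 + 2·29 = 91
Stage 2: 33(ω_s−ω_c) = −91(ω_r−ω_c),  ω_s=0, ω_c=1
Stage 2: ω_r = 1 − (33/91)(0−1) = 124/91
  ⇒ ω_r²/ω_c² = 124/91
Coupling ω_c² = ω_s¹ ⇒ overall = 43/15 × 124/91 = 5332/1365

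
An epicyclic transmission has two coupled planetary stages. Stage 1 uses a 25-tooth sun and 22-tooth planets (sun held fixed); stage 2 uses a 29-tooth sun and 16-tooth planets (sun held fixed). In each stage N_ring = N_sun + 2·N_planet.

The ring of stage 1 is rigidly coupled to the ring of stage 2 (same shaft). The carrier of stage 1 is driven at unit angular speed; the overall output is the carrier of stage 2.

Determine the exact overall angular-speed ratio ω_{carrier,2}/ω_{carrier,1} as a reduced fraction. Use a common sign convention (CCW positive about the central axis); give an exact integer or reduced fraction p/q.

Stage 1: N_ring = 25 + 2·22 = 69
Stage 1: 25(ω_s−ω_c) = −69(ω_r−ω_c),  ω_s=0, ω_c=1
Stage 1: ω_r = 1 − (25/69)(0−1) = 94/69
  ⇒ ω_r¹/ω_c¹ = 94/69
Stage 2: N_ring = 29 + 2·16 = 61
Stage 2: 29(ω_s−ω_c) = −61(ω_r−ω_c),  ω_s=0, ω_r=1
Stage 2: 29(0−ω_c) = −61(1−ω_c)  ⇒  90ω_c = 61  ⇒  ω_c = 61/90
  ⇒ ω_c²/ω_r² = 61/90
Coupling ω_r² = ω_r¹ ⇒ overall = 94/69 × 61/90 = 2867/3105

2867/3105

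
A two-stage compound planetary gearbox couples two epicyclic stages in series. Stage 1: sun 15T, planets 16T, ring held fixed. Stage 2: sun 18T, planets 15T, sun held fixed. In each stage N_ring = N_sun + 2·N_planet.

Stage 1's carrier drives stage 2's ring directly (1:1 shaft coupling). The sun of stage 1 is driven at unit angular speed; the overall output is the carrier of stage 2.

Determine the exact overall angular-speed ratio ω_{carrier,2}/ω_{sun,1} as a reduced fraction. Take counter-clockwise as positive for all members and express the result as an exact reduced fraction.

60/341

Stage 1: N_ring = 15 + 2·16 = 47
Stage 1: 15(ω_s−ω_c) = −47(ω_r−ω_c),  ω_r=0, ω_s=1
Stage 1: 15(1−ω_c) = −47(0−ω_c)  ⇒  62ω_c = 15  ⇒  ω_c = 15/62
  ⇒ ω_c¹/ω_s¹ = 15/62
Stage 2: N_ring = 18 + 2·15 = 48
Stage 2: 18(ω_s−ω_c) = −48(ω_r−ω_c),  ω_s=0, ω_r=1
Stage 2: 18(0−ω_c) = −48(1−ω_c)  ⇒  66ω_c = 48  ⇒  ω_c = 8/11
  ⇒ ω_c²/ω_r² = 8/11
Coupling ω_r² = ω_c¹ ⇒ overall = 15/62 × 8/11 = 60/341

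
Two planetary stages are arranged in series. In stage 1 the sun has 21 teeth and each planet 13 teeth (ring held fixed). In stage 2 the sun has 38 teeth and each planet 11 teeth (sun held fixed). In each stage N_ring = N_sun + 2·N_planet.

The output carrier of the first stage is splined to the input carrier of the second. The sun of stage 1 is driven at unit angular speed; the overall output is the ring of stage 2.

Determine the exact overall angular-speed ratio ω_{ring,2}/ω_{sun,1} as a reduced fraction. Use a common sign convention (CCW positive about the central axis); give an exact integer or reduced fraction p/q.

343/680

Stage 1: N_ring = 21 + 2·13 = 47
Stage 1: 21(ω_s−ω_c) = −47(ω_r−ω_c),  ω_r=0, ω_s=1
Stage 1: 21(1−ω_c) = −47(0−ω_c)  ⇒  68ω_c = 21  ⇒  ω_c = 21/68
  ⇒ ω_c¹/ω_s¹ = 21/68
Stage 2: N_ring = 38 + 2·11 = 60
Stage 2: 38(ω_s−ω_c) = −60(ω_r−ω_c),  ω_s=0, ω_c=1
Stage 2: ω_r = 1 − (38/60)(0−1) = 49/30
  ⇒ ω_r²/ω_c² = 49/30
Coupling ω_c² = ω_c¹ ⇒ overall = 21/68 × 49/30 = 343/680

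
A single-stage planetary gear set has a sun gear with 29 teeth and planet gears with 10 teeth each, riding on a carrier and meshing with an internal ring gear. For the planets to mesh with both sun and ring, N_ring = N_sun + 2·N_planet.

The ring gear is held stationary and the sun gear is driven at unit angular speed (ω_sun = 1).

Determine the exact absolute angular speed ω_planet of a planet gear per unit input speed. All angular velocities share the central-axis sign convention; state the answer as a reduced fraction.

-29/20

N_ring = 29 + 2·10 = 49
29(ω_s−ω_c) = −49(ω_r−ω_c),  ω_r=0, ω_s=1
29(1−ω_c) = −49(0−ω_c)  ⇒  78ω_c = 29  ⇒  ω_c = 29/78
sun–planet: 29·(1−29/78) = −10·(ω_p−ω_c)  ⇒  ω_p−ω_c = −(29/10)·(49/78) = -1421/780
ω_p = 29/78 − 1421/780 = -29/20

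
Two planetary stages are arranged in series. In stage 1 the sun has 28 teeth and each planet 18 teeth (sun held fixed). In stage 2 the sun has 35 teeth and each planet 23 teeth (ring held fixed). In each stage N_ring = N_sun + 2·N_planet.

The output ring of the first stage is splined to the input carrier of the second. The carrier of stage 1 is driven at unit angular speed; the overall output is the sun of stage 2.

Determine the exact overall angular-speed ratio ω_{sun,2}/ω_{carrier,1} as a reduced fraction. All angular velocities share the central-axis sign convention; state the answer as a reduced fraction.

667/140

Stage 1: N_ring = 28 + 2·18 = 64
Stage 1: 28(ω_s−ω_c) = −64(ω_r−ω_c),  ω_s=0, ω_c=1
Stage 1: ω_r = 1 − (28/64)(0−1) = 23/16
  ⇒ ω_r¹/ω_c¹ = 23/16
Stage 2: N_ring = 35 + 2·23 = 81
Stage 2: 35(ω_s−ω_c) = −81(ω_r−ω_c),  ω_r=0, ω_c=1
Stage 2: ω_s = 1 − (81/35)(0−1) = 116/35
  ⇒ ω_s²/ω_c² = 116/35
Coupling ω_c² = ω_r¹ ⇒ overall = 23/16 × 116/35 = 667/140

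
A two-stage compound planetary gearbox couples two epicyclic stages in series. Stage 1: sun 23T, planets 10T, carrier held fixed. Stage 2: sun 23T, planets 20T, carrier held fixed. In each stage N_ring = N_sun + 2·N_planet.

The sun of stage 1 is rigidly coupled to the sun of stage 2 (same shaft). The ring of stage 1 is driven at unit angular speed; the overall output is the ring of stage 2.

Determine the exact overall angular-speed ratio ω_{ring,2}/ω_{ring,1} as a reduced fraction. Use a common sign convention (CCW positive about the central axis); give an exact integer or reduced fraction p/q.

Stage 1: N_ring = 23 + 2·10 = 43
Stage 1: 23(ω_s−ω_c) = −43(ω_r−ω_c),  ω_c=0, ω_r=1
Stage 1: ω_s = 0 − (43/23)(1−0) = -43/23
  ⇒ ω_s¹/ω_r¹ = -43/23
Stage 2: N_ring = 23 + 2·20 = 63
Stage 2: 23(ω_s−ω_c) = −63(ω_r−ω_c),  ω_c=0, ω_s=1
Stage 2: ω_r = 0 − (23/63)(1−0) = -23/63
  ⇒ ω_r²/ω_s² = -23/63
Coupling ω_s² = ω_s¹ ⇒ overall = -43/23 × -23/63 = 43/63

43/63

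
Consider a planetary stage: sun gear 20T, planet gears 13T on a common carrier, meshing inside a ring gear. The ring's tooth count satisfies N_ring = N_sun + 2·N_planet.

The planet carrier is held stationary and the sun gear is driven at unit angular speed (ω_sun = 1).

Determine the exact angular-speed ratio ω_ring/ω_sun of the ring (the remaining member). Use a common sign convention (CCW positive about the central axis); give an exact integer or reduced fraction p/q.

-10/23

N_ring = 20 + 2·13 = 46
20(ω_s−ω_c) = −46(ω_r−ω_c),  ω_c=0, ω_s=1
ω_r = 0 − (20/46)(1−0) = -10/23
ω_r/ω_s = -10/23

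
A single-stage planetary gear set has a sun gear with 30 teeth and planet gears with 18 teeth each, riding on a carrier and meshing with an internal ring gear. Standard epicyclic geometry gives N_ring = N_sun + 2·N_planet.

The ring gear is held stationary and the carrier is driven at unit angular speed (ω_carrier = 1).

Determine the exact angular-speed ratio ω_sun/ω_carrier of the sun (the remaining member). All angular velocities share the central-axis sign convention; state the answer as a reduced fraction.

16/5

N_ring = 30 + 2·18 = 66
30(ω_s−ω_c) = −66(ω_r−ω_c),  ω_r=0, ω_c=1
ω_s = 1 − (66/30)(0−1) = 16/5
ω_s/ω_c = 16/5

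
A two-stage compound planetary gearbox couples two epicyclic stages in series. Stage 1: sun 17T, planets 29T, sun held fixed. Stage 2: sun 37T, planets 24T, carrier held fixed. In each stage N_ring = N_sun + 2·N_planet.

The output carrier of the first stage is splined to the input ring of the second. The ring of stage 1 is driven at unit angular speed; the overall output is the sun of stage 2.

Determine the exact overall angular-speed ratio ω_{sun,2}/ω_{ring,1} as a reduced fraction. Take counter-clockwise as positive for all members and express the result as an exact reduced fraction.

-6375/3404

Stage 1: N_ring = 17 + 2·29 = 75
Stage 1: 17(ω_s−ω_c) = −75(ω_r−ω_c),  ω_s=0, ω_r=1
Stage 1: 17(0−ω_c) = −75(1−ω_c)  ⇒  92ω_c = 75  ⇒  ω_c = 75/92
  ⇒ ω_c¹/ω_r¹ = 75/92
Stage 2: N_ring = 37 + 2·24 = 85
Stage 2: 37(ω_s−ω_c) = −85(ω_r−ω_c),  ω_c=0, ω_r=1
Stage 2: ω_s = 0 − (85/37)(1−0) = -85/37
  ⇒ ω_s²/ω_r² = -85/37
Coupling ω_r² = ω_c¹ ⇒ overall = 75/92 × -85/37 = -6375/3404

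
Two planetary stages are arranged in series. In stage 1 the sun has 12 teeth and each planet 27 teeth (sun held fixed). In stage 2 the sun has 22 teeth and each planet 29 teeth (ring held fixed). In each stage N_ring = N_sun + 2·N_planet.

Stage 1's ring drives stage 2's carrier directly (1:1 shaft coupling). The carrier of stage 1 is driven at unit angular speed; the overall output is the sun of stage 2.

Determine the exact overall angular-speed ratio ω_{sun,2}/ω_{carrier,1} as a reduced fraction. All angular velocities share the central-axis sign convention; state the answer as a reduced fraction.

Stage 1: N_ring = 12 + 2·27 = 66
Stage 1: 12(ω_s−ω_c) = −66(ω_r−ω_c),  ω_s=0, ω_c=1
Stage 1: ω_r = 1 − (12/66)(0−1) = 13/11
  ⇒ ω_r¹/ω_c¹ = 13/11
Stage 2: N_ring = 22 + 2·29 = 80
Stage 2: 22(ω_s−ω_c) = −80(ω_r−ω_c),  ω_r=0, ω_c=1
Stage 2: ω_s = 1 − (80/22)(0−1) = 51/11
  ⇒ ω_s²/ω_c² = 51/11
Coupling ω_c² = ω_r¹ ⇒ overall = 13/11 × 51/11 = 663/121

663/121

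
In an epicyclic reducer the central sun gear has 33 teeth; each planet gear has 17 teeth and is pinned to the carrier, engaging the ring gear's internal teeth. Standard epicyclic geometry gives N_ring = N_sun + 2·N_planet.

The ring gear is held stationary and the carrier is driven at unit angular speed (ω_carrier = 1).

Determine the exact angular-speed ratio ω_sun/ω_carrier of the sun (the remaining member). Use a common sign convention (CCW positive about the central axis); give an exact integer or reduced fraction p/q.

N_ring = 33 + 2·17 = 67
33(ω_s−ω_c) = −67(ω_r−ω_c),  ω_r=0, ω_c=1
ω_s = 1 − (67/33)(0−1) = 100/33
ω_s/ω_c = 100/33

100/33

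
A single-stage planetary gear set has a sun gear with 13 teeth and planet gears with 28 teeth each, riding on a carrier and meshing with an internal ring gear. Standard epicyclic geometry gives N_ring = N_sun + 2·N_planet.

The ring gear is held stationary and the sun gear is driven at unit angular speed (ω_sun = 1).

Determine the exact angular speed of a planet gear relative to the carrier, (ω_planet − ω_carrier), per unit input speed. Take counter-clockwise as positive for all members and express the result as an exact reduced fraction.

N_ring = 13 + 2·28 = 69
13(ω_s−ω_c) = −69(ω_r−ω_c),  ω_r=0, ω_s=1
13(1−ω_c) = −69(0−ω_c)  ⇒  82ω_c = 13  ⇒  ω_c = 13/82
sun–planet: 13·(1−13/82) = −28·(ω_p−ω_c)  ⇒  ω_p−ω_c = −(13/28)·(69/82) = -897/2296

-897/2296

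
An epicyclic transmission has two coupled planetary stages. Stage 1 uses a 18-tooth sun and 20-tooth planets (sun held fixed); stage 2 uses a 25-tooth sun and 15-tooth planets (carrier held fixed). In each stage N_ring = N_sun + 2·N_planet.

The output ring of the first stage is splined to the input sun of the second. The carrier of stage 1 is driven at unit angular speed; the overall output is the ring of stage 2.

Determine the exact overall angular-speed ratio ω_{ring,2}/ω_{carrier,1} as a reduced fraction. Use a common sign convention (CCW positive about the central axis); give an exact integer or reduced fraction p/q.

-190/319

Stage 1: N_ring = 18 + 2·20 = 58
Stage 1: 18(ω_s−ω_c) = −58(ω_r−ω_c),  ω_s=0, ω_c=1
Stage 1: ω_r = 1 − (18/58)(0−1) = 38/29
  ⇒ ω_r¹/ω_c¹ = 38/29
Stage 2: N_ring = 25 + 2·15 = 55
Stage 2: 25(ω_s−ω_c) = −55(ω_r−ω_c),  ω_c=0, ω_s=1
Stage 2: ω_r = 0 − (25/55)(1−0) = -5/11
  ⇒ ω_r²/ω_s² = -5/11
Coupling ω_s² = ω_r¹ ⇒ overall = 38/29 × -5/11 = -190/319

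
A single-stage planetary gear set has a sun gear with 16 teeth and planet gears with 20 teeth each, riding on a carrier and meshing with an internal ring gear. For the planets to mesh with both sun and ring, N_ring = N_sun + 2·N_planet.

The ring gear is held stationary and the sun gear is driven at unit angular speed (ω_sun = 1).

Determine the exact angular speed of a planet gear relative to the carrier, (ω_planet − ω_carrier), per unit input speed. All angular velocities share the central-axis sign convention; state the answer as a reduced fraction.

N_ring = 16 + 2·20 = 56
16(ω_s−ω_c) = −56(ω_r−ω_c),  ω_r=0, ω_s=1
16(1−ω_c) = −56(0−ω_c)  ⇒  72ω_c = 16  ⇒  ω_c = 2/9
sun–planet: 16·(1−2/9) = −20·(ω_p−ω_c)  ⇒  ω_p−ω_c = −(16/20)·(7/9) = -28/45

-28/45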